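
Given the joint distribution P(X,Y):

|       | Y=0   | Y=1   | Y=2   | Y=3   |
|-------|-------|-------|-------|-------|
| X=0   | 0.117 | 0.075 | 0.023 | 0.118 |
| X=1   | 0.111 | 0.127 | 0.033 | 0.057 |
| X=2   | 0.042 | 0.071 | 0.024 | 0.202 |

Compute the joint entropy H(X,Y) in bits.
3.3178 bits

H(X,Y) = -Σ_{x,y} P(x,y) log₂ P(x,y). Per-cell terms -P(x,y)·log₂P(x,y):
  X=0: 0.3622, 0.2803, 0.1252, 0.3638
  X=1: 0.3520, 0.3781, 0.1624, 0.2356
  X=2: 0.1921, 0.2709, 0.1291, 0.4661
Sum of the 12 terms: H(X,Y) = 3.3178 bits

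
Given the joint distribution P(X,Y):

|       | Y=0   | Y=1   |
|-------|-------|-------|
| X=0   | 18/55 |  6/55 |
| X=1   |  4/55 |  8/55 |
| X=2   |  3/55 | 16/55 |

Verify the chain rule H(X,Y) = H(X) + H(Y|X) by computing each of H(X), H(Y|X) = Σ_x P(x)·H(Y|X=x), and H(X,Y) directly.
H(X) = 1.5310 bits, H(Y|X) = 0.7717 bits, H(X,Y) = 2.3028 bits

Marginal of X (row sums):
  P(X=0) = 18/55 + 6/55 = 24/55
  P(X=1) = 4/55 + 8/55 = 12/55
  P(X=2) = 3/55 + 16/55 = 19/55
H(X) = -[(24/55)·log₂(24/55) + (12/55)·log₂(12/55) + (19/55)·log₂(19/55)]
  = 0.5221 + 0.4792 + 0.5297 = 1.5310 bits

H(Y|X) = Σ_x P(x)·H(Y|X=x):
  X=0: P(X=0) = 24/55, P(Y|X=0) = (3/4, 1/4) → H(Y|X=0) = 0.8113
  X=1: P(X=1) = 12/55, P(Y|X=1) = (1/3, 2/3) → H(Y|X=1) = 0.9183
  X=2: P(X=2) = 19/55, P(Y|X=2) = (3/19, 16/19) → H(Y|X=2) = 0.6292
H(Y|X) = (24/55)·0.8113 + (12/55)·0.9183 + (19/55)·0.6292 = 0.7717 bits

H(X,Y) = -Σ_{x,y} P(x,y) log₂ P(x,y). Per-cell terms -P(x,y)·log₂P(x,y):
  X=0: 0.5274, 0.3487
  X=1: 0.2750, 0.4046
  X=2: 0.2289, 0.5182
Sum of the 6 terms: H(X,Y) = 2.3028 bits

Chain rule check:
  H(X) + H(Y|X) = 1.5310 + 0.7717 = 2.3027 bits
  H(X,Y) = 2.3028 bits
✓ Chain rule verified (Δ = 0.0001 is 4-dp rounding noise: each of the three values was rounded independently).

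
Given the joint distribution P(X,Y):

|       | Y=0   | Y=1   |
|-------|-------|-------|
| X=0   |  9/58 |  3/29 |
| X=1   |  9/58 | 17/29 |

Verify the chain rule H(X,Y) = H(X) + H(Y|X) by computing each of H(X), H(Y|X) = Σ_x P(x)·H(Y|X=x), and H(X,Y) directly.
H(X) = 0.8247 bits, H(Y|X) = 0.7998 bits, H(X,Y) = 1.6245 bits

Marginal of X (row sums):
  P(X=0) = 9/58 + 3/29 = 15/58
  P(X=1) = 9/58 + 17/29 = 43/58
H(X) = -[(15/58)·log₂(15/58) + (43/58)·log₂(43/58)]
  = 0.5046 + 0.3201 = 0.8247 bits

H(Y|X) = Σ_x P(x)·H(Y|X=x):
  X=0: P(X=0) = 15/58, P(Y|X=0) = (3/5, 2/5) → H(Y|X=0) = 0.9710
  X=1: P(X=1) = 43/58, P(Y|X=1) = (9/43, 34/43) → H(Y|X=1) = 0.7401
H(Y|X) = (15/58)·0.9710 + (43/58)·0.7401 = 0.7998 bits

H(X,Y) = -Σ_{x,y} P(x,y) log₂ P(x,y). Per-cell terms -P(x,y)·log₂P(x,y):
  X=0: 0.4171, 0.3386
  X=1: 0.4171, 0.4517
Sum of the 4 terms: H(X,Y) = 1.6245 bits

Chain rule check:
  H(X) + H(Y|X) = 0.8247 + 0.7998 = 1.6245 bits
  H(X,Y) = 1.6245 bits
✓ Chain rule verified.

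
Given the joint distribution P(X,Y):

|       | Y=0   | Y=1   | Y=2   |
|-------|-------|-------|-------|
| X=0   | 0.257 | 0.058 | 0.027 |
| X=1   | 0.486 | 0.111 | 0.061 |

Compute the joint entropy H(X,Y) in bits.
1.9868 bits

H(X,Y) = -Σ_{x,y} P(x,y) log₂ P(x,y). Per-cell terms -P(x,y)·log₂P(x,y):
  X=0: 0.5038, 0.2383, 0.1407
  X=1: 0.5059, 0.3520, 0.2461
Sum of the 6 terms: H(X,Y) = 1.9868 bits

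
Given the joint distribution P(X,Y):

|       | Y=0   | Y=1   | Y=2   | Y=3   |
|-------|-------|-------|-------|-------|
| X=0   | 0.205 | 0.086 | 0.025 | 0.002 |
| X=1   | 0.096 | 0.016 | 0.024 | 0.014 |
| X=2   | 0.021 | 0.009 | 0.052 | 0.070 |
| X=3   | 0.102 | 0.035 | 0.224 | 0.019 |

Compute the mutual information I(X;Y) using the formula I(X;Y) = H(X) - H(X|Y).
0.3529 bits

I(X;Y) = H(X) - H(X|Y)

Marginal of X (row sums):
  P(X=0) = 0.205 + 0.086 + 0.025 + 0.002 = 0.318
  P(X=1) = 0.096 + 0.016 + 0.024 + 0.014 = 0.150
  P(X=2) = 0.021 + 0.009 + 0.052 + 0.070 = 0.152
  P(X=3) = 0.102 + 0.035 + 0.224 + 0.019 = 0.380
H(X) = -[0.318·log₂(0.318) + 0.150·log₂(0.150) + 0.152·log₂(0.152) + 0.380·log₂(0.380)]
  = 0.5256 + 0.4105 + 0.4131 + 0.5305 = 1.8797 bits

Marginal of Y (column sums):
  P(Y=0) = 0.205 + 0.096 + 0.021 + 0.102 = 0.424
  P(Y=1) = 0.086 + 0.016 + 0.009 + 0.035 = 0.146
  P(Y=2) = 0.025 + 0.024 + 0.052 + 0.224 = 0.325
  P(Y=3) = 0.002 + 0.014 + 0.070 + 0.019 = 0.105
H(X|Y) = Σ_y P(y)·H(X|Y=y):
  Y=0: P(Y=0) = 0.424, P(X|Y=0) = (205/424, 12/53, 21/424, 51/212) → H(X|Y=0) = 1.7013
  Y=1: P(Y=1) = 0.146, P(X|Y=1) = (43/73, 8/73, 9/146, 35/146) → H(X|Y=1) = 1.5411
  Y=2: P(Y=2) = 0.325, P(X|Y=2) = (1/13, 24/325, 4/25, 224/325) → H(X|Y=2) = 1.3554
  Y=3: P(Y=3) = 0.105, P(X|Y=3) = (2/105, 2/15, 2/3, 19/105) → H(X|Y=3) = 1.3327
H(X|Y) = 0.424·1.7013 + 0.146·1.5411 + 0.325·1.3554 + 0.105·1.3327 = 1.5268 bits

I(X;Y) = H(X) - H(X|Y) = 1.8797 - 1.5268 = 0.3529 bits

Cross-check via I(X;Y) = H(X) + H(Y) - H(X,Y): computing H(Y) from the column sums and H(X,Y) from the 16 cells in the same way gives H(Y) = 1.7985 bits and H(X,Y) = 3.3253 bits, so
I(X;Y) = 1.8797 + 1.7985 - 3.3253 = 0.3529 bits ✓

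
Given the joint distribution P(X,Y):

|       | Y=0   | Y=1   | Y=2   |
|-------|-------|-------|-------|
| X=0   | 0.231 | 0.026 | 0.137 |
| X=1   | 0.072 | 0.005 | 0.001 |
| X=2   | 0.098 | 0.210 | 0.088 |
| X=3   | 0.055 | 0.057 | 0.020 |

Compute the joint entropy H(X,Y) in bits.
3.0280 bits

H(X,Y) = -Σ_{x,y} P(x,y) log₂ P(x,y). Per-cell terms -P(x,y)·log₂P(x,y):
  X=0: 0.4883, 0.1369, 0.3929
  X=1: 0.2733, 0.0382, 0.0100
  X=2: 0.3284, 0.4728, 0.3086
  X=3: 0.2301, 0.2356, 0.1129
Sum of the 12 terms: H(X,Y) = 3.0280 bits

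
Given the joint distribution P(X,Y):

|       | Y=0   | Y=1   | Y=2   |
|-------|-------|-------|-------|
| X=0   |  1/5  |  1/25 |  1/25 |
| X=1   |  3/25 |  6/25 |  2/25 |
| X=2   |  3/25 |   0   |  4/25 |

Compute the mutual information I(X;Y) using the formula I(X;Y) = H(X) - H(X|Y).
0.3205 bits

I(X;Y) = H(X) - H(X|Y)

Marginal of X (row sums):
  P(X=0) = 1/5 + 1/25 + 1/25 = 7/25
  P(X=1) = 3/25 + 6/25 + 2/25 = 11/25
  P(X=2) = 3/25 + 0 + 4/25 = 7/25
H(X) = -[(7/25)·log₂(7/25) + (11/25)·log₂(11/25) + (7/25)·log₂(7/25)]
  = 0.51422 + 0.52115 + 0.51422 = 1.5496 bits

Marginal of Y (column sums):
  P(Y=0) = 1/5 + 3/25 + 3/25 = 11/25
  P(Y=1) = 1/25 + 6/25 + 0 = 7/25
  P(Y=2) = 1/25 + 2/25 + 4/25 = 7/25
H(X|Y) = Σ_y P(y)·H(X|Y=y):
  Y=0: P(Y=0) = 11/25, P(X|Y=0) = (5/11, 3/11, 3/11) → H(X|Y=0) = 1.53948
  Y=1: P(Y=1) = 7/25, P(X|Y=1) = (1/7, 6/7, 0) → H(X|Y=1) = 0.59167
  Y=2: P(Y=2) = 7/25, P(X|Y=2) = (1/7, 2/7, 4/7) → H(X|Y=2) = 1.37878
H(X|Y) = (11/25)·1.53948 + (7/25)·0.59167 + (7/25)·1.37878 = 1.2291 bits

I(X;Y) = H(X) - H(X|Y) = 1.5496 - 1.2291 = 0.3205 bits

Cross-check via I(X;Y) = H(X) + H(Y) - H(X,Y): computing H(Y) from the column sums and H(X,Y) from the 9 cells in the same way gives H(Y) = 1.5496 bits and H(X,Y) = 2.7787 bits, so
I(X;Y) = 1.5496 + 1.5496 - 2.7787 = 0.3205 bits ✓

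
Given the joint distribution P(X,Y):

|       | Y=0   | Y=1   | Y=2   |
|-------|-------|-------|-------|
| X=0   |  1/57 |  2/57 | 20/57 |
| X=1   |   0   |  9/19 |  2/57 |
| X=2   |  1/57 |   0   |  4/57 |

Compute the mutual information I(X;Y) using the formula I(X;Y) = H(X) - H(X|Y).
0.6609 bits

I(X;Y) = H(X) - H(X|Y)

Marginal of X (row sums):
  P(X=0) = 1/57 + 2/57 + 20/57 = 23/57
  P(X=1) = 0 + 9/19 + 2/57 = 29/57
  P(X=2) = 1/57 + 0 + 4/57 = 5/57
H(X) = -[(23/57)·log₂(23/57) + (29/57)·log₂(29/57) + (5/57)·log₂(5/57)]
  = 0.528325 + 0.496006 + 0.307979 = 1.33231 bits

Marginal of Y (column sums):
  P(Y=0) = 1/57 + 0 + 1/57 = 2/57
  P(Y=1) = 2/57 + 9/19 + 0 = 29/57
  P(Y=2) = 20/57 + 2/57 + 4/57 = 26/57
H(X|Y) = Σ_y P(y)·H(X|Y=y):
  Y=0: P(Y=0) = 2/57, P(X|Y=0) = (1/2, 0, 1/2) → H(X|Y=0) = 1.000000
  Y=1: P(Y=1) = 29/57, P(X|Y=1) = (2/29, 27/29, 0) → H(X|Y=1) = 0.362051
  Y=2: P(Y=2) = 26/57, P(X|Y=2) = (10/13, 1/13, 2/13) → H(X|Y=2) = 0.991264
H(X|Y) = (2/57)·1.000000 + (29/57)·0.362051 + (26/57)·0.991264 = 0.67144 bits

I(X;Y) = H(X) - H(X|Y) = 1.33231 - 0.67144 = 0.6609 bits

Cross-check via I(X;Y) = H(X) + H(Y) - H(X,Y): computing H(Y) from the column sums and H(X,Y) from the 9 cells in the same way gives H(Y) = 1.18214 bits and H(X,Y) = 1.85358 bits, so
I(X;Y) = 1.33231 + 1.18214 - 1.85358 = 0.6609 bits ✓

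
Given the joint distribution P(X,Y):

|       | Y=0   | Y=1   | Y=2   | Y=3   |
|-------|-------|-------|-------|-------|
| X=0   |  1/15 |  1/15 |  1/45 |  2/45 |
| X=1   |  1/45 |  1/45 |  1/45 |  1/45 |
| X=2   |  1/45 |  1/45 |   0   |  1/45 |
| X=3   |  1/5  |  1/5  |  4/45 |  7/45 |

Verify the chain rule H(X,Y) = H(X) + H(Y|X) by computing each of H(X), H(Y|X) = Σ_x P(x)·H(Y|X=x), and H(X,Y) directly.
H(X) = 1.4437 bits, H(Y|X) = 1.9099 bits, H(X,Y) = 3.3536 bits

Marginal of X (row sums):
  P(X=0) = 1/15 + 1/15 + 1/45 + 2/45 = 1/5
  P(X=1) = 1/45 + 1/45 + 1/45 + 1/45 = 4/45
  P(X=2) = 1/45 + 1/45 + 0 + 1/45 = 1/15
  P(X=3) = 1/5 + 1/5 + 4/45 + 7/45 = 29/45
H(X) = -[(1/5)·log₂(1/5) + (4/45)·log₂(4/45) + (1/15)·log₂(1/15) + (29/45)·log₂(29/45)]
  = 0.46439 + 0.31039 + 0.26046 + 0.40850 = 1.4437 bits

H(Y|X) = Σ_x P(x)·H(Y|X=x):
  X=0: P(X=0) = 1/5, P(Y|X=0) = (1/3, 1/3, 1/9, 2/9) → H(Y|X=0) = 1.89106
  X=1: P(X=1) = 4/45, P(Y|X=1) = (1/4, 1/4, 1/4, 1/4) → H(Y|X=1) = 2.00000
  X=2: P(X=2) = 1/15, P(Y|X=2) = (1/3, 1/3, 0, 1/3) → H(Y|X=2) = 1.58496
  X=3: P(X=3) = 29/45, P(Y|X=3) = (9/29, 9/29, 4/29, 7/29) → H(Y|X=3) = 1.93694
H(Y|X) = (1/5)·1.89106 + (4/45)·2.00000 + (1/15)·1.58496 + (29/45)·1.93694 = 1.9099 bits

H(X,Y) = -Σ_{x,y} P(x,y) log₂ P(x,y). Per-cell terms -P(x,y)·log₂P(x,y):
  X=0: 0.26046, 0.26046, 0.12204, 0.19964
  X=1: 0.12204, 0.12204, 0.12204, 0.12204
  X=2: 0.12204, 0.12204, 0.00000, 0.12204
  X=3: 0.46439, 0.46439, 0.31039, 0.41759
  (cells with P = 0 contribute 0)
Sum of the 16 terms: H(X,Y) = 3.3536 bits

Chain rule check:
  H(X) + H(Y|X) = 1.4437 + 1.9099 = 3.3536 bits
  H(X,Y) = 3.3536 bits
✓ Chain rule verified.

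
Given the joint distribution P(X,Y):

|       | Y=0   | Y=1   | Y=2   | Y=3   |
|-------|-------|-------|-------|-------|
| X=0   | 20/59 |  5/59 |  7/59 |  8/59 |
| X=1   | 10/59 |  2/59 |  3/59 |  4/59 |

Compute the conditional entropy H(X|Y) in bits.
0.9055 bits

H(X|Y) = H(X,Y) - H(Y)

H(X,Y) = -Σ_{x,y} P(x,y) log₂ P(x,y). Per-cell terms -P(x,y)·log₂P(x,y):
  X=0: 0.529056, 0.301756, 0.364865, 0.390867
  X=1: 0.434019, 0.165513, 0.218526, 0.263230
Sum of the 8 terms: H(X,Y) = 2.66783 bits

Marginal of Y (column sums):
  P(Y=0) = 20/59 + 10/59 = 30/59
  P(Y=1) = 5/59 + 2/59 = 7/59
  P(Y=2) = 7/59 + 3/59 = 10/59
  P(Y=3) = 8/59 + 4/59 = 12/59
H(Y) = -[(30/59)·log₂(30/59) + (7/59)·log₂(7/59) + (10/59)·log₂(10/59) + (12/59)·log₂(12/59)]
  = 0.496145 + 0.364865 + 0.434019 + 0.467325 = 1.76235 bits

H(X|Y) = H(X,Y) - H(Y) = 2.66783 - 1.76235 = 0.9055 bits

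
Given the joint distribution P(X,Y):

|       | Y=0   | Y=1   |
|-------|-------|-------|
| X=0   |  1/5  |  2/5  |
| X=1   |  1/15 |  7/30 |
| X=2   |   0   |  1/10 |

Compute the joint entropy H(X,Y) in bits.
2.0757 bits

H(X,Y) = -Σ_{x,y} P(x,y) log₂ P(x,y). Per-cell terms -P(x,y)·log₂P(x,y):
  X=0: 0.46439, 0.52877
  X=1: 0.26046, 0.48989
  X=2: 0.00000, 0.33219
  (cells with P = 0 contribute 0)
Sum of the 6 terms: H(X,Y) = 2.0757 bits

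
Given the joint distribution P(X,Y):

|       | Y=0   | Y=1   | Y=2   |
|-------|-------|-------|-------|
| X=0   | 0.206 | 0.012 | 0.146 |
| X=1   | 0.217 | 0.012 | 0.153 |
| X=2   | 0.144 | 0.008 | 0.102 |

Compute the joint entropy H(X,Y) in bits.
2.7149 bits

H(X,Y) = -Σ_{x,y} P(x,y) log₂ P(x,y). Per-cell terms -P(x,y)·log₂P(x,y):
  X=0: 0.4695, 0.0766, 0.4053
  X=1: 0.4783, 0.0766, 0.4144
  X=2: 0.4026, 0.0557, 0.3359
Sum of the 9 terms: H(X,Y) = 2.7149 bits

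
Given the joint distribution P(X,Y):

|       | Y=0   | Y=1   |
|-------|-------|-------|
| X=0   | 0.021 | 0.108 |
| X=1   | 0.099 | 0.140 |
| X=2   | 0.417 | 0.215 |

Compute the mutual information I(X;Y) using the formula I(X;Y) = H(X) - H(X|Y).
0.0949 bits

I(X;Y) = H(X) - H(X|Y)

Marginal of X (row sums):
  P(X=0) = 0.021 + 0.108 = 0.129
  P(X=1) = 0.099 + 0.140 = 0.239
  P(X=2) = 0.417 + 0.215 = 0.632
H(X) = -[0.129·log₂(0.129) + 0.239·log₂(0.239) + 0.632·log₂(0.632)]
  = 0.381138 + 0.493515 + 0.418386 = 1.29304 bits

Marginal of Y (column sums):
  P(Y=0) = 0.021 + 0.099 + 0.417 = 0.537
  P(Y=1) = 0.108 + 0.140 + 0.215 = 0.463
H(X|Y) = Σ_y P(y)·H(X|Y=y):
  Y=0: P(Y=0) = 0.537, P(X|Y=0) = (7/179, 33/179, 139/179) → H(X|Y=0) = 0.915943
  Y=1: P(Y=1) = 0.463, P(X|Y=1) = (108/463, 140/463, 215/463) → H(X|Y=1) = 1.525519
H(X|Y) = 0.537·0.915943 + 0.463·1.525519 = 1.19818 bits

I(X;Y) = H(X) - H(X|Y) = 1.29304 - 1.19818 = 0.0949 bits

Cross-check via I(X;Y) = H(X) + H(Y) - H(X,Y): computing H(Y) from the column sums and H(X,Y) from the 6 cells in the same way gives H(Y) = 0.99605 bits and H(X,Y) = 2.19422 bits, so
I(X;Y) = 1.29304 + 0.99605 - 2.19422 = 0.0949 bits ✓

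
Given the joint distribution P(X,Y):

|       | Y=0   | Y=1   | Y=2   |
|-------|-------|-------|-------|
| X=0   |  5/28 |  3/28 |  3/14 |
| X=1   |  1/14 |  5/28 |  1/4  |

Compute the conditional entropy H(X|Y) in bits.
0.9508 bits

H(X|Y) = H(X,Y) - H(Y)

H(X,Y) = -Σ_{x,y} P(x,y) log₂ P(x,y). Per-cell terms -P(x,y)·log₂P(x,y):
  X=0: 0.4438, 0.3453, 0.4762
  X=1: 0.2720, 0.4438, 0.5000
Sum of the 6 terms: H(X,Y) = 2.4811 bits

Marginal of Y (column sums):
  P(Y=0) = 5/28 + 1/14 = 1/4
  P(Y=1) = 3/28 + 5/28 = 2/7
  P(Y=2) = 3/14 + 1/4 = 13/28
H(Y) = -[(1/4)·log₂(1/4) + (2/7)·log₂(2/7) + (13/28)·log₂(13/28)]
  = 0.5000 + 0.5164 + 0.5139 = 1.5303 bits

H(X|Y) = H(X,Y) - H(Y) = 2.4811 - 1.5303 = 0.9508 bits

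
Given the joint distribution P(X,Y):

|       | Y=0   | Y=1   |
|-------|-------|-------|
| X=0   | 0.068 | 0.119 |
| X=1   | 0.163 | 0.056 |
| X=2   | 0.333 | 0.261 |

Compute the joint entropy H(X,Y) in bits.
2.3227 bits

H(X,Y) = -Σ_{x,y} P(x,y) log₂ P(x,y). Per-cell terms -P(x,y)·log₂P(x,y):
  X=0: 0.2637, 0.3654
  X=1: 0.4266, 0.2329
  X=2: 0.5283, 0.5058
Sum of the 6 terms: H(X,Y) = 2.3227 bits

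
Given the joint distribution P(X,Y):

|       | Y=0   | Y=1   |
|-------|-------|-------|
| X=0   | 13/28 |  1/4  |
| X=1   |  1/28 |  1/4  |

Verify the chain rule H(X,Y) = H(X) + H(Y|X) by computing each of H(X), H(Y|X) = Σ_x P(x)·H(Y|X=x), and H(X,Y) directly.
H(X) = 0.8631 bits, H(Y|X) = 0.8225 bits, H(X,Y) = 1.6856 bits

Marginal of X (row sums):
  P(X=0) = 13/28 + 1/4 = 5/7
  P(X=1) = 1/28 + 1/4 = 2/7
H(X) = -[(5/7)·log₂(5/7) + (2/7)·log₂(2/7)]
  = 0.3467 + 0.5164 = 0.8631 bits

H(Y|X) = Σ_x P(x)·H(Y|X=x):
  X=0: P(X=0) = 5/7, P(Y|X=0) = (13/20, 7/20) → H(Y|X=0) = 0.9341
  X=1: P(X=1) = 2/7, P(Y|X=1) = (1/8, 7/8) → H(Y|X=1) = 0.5436
H(Y|X) = (5/7)·0.9341 + (2/7)·0.5436 = 0.8225 bits

H(X,Y) = -Σ_{x,y} P(x,y) log₂ P(x,y). Per-cell terms -P(x,y)·log₂P(x,y):
  X=0: 0.5139, 0.5000
  X=1: 0.1717, 0.5000
Sum of the 4 terms: H(X,Y) = 1.6856 bits

Chain rule check:
  H(X) + H(Y|X) = 0.8631 + 0.8225 = 1.6856 bits
  H(X,Y) = 1.6856 bits
✓ Chain rule verified.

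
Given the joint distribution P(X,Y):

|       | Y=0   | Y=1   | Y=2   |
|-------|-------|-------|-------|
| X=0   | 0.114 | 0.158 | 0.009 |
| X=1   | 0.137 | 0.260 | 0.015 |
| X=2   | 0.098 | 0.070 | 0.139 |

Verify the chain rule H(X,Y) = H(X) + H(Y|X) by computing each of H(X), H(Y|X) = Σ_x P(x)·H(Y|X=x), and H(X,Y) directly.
H(X) = 1.5647 bits, H(Y|X) = 1.2559 bits, H(X,Y) = 2.8206 bits

Marginal of X (row sums):
  P(X=0) = 0.114 + 0.158 + 0.009 = 0.281
  P(X=1) = 0.137 + 0.260 + 0.015 = 0.412
  P(X=2) = 0.098 + 0.070 + 0.139 = 0.307
H(X) = -[0.281·log₂(0.281) + 0.412·log₂(0.412) + 0.307·log₂(0.307)]
  = 0.51461 + 0.52706 + 0.52303 = 1.5647 bits

H(Y|X) = Σ_x P(x)·H(Y|X=x):
  X=0: P(X=0) = 0.281, P(Y|X=0) = (114/281, 158/281, 9/281) → H(Y|X=0) = 1.15408
  X=1: P(X=1) = 0.412, P(Y|X=1) = (137/412, 65/103, 15/412) → H(Y|X=1) = 1.12133
  X=2: P(X=2) = 0.307, P(Y|X=2) = (98/307, 70/307, 139/307) → H(Y|X=2) = 1.52977
H(Y|X) = 0.281·1.15408 + 0.412·1.12133 + 0.307·1.52977 = 1.2559 bits

H(X,Y) = -Σ_{x,y} P(x,y) log₂ P(x,y). Per-cell terms -P(x,y)·log₂P(x,y):
  X=0: 0.35715, 0.42060, 0.06116
  X=1: 0.39288, 0.50529, 0.09088
  X=2: 0.32841, 0.26856, 0.39571
Sum of the 9 terms: H(X,Y) = 2.8206 bits

Chain rule check:
  H(X) + H(Y|X) = 1.5647 + 1.2559 = 2.8206 bits
  H(X,Y) = 2.8206 bits
✓ Chain rule verified.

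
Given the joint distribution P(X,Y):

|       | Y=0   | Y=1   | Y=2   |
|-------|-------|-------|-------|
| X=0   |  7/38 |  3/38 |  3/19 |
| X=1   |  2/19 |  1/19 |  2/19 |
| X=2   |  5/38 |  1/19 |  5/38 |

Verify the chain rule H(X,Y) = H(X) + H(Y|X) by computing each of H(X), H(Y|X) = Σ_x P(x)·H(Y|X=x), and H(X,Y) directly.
H(X) = 1.5574 bits, H(Y|X) = 1.5027 bits, H(X,Y) = 3.0602 bits

Marginal of X (row sums):
  P(X=0) = 7/38 + 3/38 + 3/19 = 8/19
  P(X=1) = 2/19 + 1/19 + 2/19 = 5/19
  P(X=2) = 5/38 + 1/19 + 5/38 = 6/19
H(X) = -[(8/19)·log₂(8/19) + (5/19)·log₂(5/19) + (6/19)·log₂(6/19)]
  = 0.52544 + 0.50684 + 0.52515 = 1.5574 bits

H(Y|X) = Σ_x P(x)·H(Y|X=x):
  X=0: P(X=0) = 8/19, P(Y|X=0) = (7/16, 3/16, 3/8) → H(Y|X=0) = 1.50524
  X=1: P(X=1) = 5/19, P(Y|X=1) = (2/5, 1/5, 2/5) → H(Y|X=1) = 1.52193
  X=2: P(X=2) = 6/19, P(Y|X=2) = (5/12, 1/6, 5/12) → H(Y|X=2) = 1.48336
H(Y|X) = (8/19)·1.50524 + (5/19)·1.52193 + (6/19)·1.48336 = 1.5027 bits

H(X,Y) = -Σ_{x,y} P(x,y) log₂ P(x,y). Per-cell terms -P(x,y)·log₂P(x,y):
  X=0: 0.44958, 0.28918, 0.42047
  X=1: 0.34189, 0.22358, 0.34189
  X=2: 0.38500, 0.22358, 0.38500
Sum of the 9 terms: H(X,Y) = 3.0602 bits

Chain rule check:
  H(X) + H(Y|X) = 1.5574 + 1.5027 = 3.0601 bits
  H(X,Y) = 3.0602 bits
✓ Chain rule verified (Δ = 0.0001 is 4-dp rounding noise: each of the three values was rounded independently).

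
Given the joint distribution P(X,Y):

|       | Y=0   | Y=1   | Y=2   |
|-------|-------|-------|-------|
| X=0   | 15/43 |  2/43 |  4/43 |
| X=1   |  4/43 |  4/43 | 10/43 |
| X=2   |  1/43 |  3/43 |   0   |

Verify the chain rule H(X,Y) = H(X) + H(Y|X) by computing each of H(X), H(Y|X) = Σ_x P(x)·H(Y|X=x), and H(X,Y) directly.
H(X) = 1.3496 bits, H(Y|X) = 1.2260 bits, H(X,Y) = 2.5756 bits

Marginal of X (row sums):
  P(X=0) = 15/43 + 2/43 + 4/43 = 21/43
  P(X=1) = 4/43 + 4/43 + 10/43 = 18/43
  P(X=2) = 1/43 + 3/43 + 0 = 4/43
H(X) = -[(21/43)·log₂(21/43) + (18/43)·log₂(18/43) + (4/43)·log₂(4/43)]
  = 0.5050 + 0.5259 + 0.3187 = 1.3496 bits

H(Y|X) = Σ_x P(x)·H(Y|X=x):
  X=0: P(X=0) = 21/43, P(Y|X=0) = (5/7, 2/21, 4/21) → H(Y|X=0) = 1.1255
  X=1: P(X=1) = 18/43, P(Y|X=1) = (2/9, 2/9, 5/9) → H(Y|X=1) = 1.4355
  X=2: P(X=2) = 4/43, P(Y|X=2) = (1/4, 3/4, 0) → H(Y|X=2) = 0.8113
H(Y|X) = (21/43)·1.1255 + (18/43)·1.4355 + (4/43)·0.8113 = 1.2260 bits

H(X,Y) = -Σ_{x,y} P(x,y) log₂ P(x,y). Per-cell terms -P(x,y)·log₂P(x,y):
  X=0: 0.5300, 0.2059, 0.3187
  X=1: 0.3187, 0.3187, 0.4894
  X=2: 0.1262, 0.2680, 0.0000
  (cells with P = 0 contribute 0)
Sum of the 9 terms: H(X,Y) = 2.5756 bits

Chain rule check:
  H(X) + H(Y|X) = 1.3496 + 1.2260 = 2.5756 bits
  H(X,Y) = 2.5756 bits
✓ Chain rule verified.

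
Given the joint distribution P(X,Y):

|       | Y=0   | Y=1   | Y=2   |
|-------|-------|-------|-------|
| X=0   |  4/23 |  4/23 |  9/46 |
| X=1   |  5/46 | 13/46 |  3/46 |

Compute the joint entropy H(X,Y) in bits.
2.4584 bits

H(X,Y) = -Σ_{x,y} P(x,y) log₂ P(x,y). Per-cell terms -P(x,y)·log₂P(x,y):
  X=0: 0.4389, 0.4389, 0.4605
  X=1: 0.3480, 0.5152, 0.2569
Sum of the 6 terms: H(X,Y) = 2.4584 bits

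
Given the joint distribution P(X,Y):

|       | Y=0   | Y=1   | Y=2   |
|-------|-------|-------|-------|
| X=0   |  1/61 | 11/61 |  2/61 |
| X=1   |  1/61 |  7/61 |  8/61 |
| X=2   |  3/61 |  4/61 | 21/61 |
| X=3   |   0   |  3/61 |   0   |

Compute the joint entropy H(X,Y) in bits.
2.7594 bits

H(X,Y) = -Σ_{x,y} P(x,y) log₂ P(x,y). Per-cell terms -P(x,y)·log₂P(x,y):
  X=0: 0.09723, 0.44565, 0.16166
  X=1: 0.09723, 0.35842, 0.38436
  X=2: 0.21373, 0.25775, 0.52962
  X=3: 0.00000, 0.21373, 0.00000
  (cells with P = 0 contribute 0)
Sum of the 12 terms: H(X,Y) = 2.7594 bits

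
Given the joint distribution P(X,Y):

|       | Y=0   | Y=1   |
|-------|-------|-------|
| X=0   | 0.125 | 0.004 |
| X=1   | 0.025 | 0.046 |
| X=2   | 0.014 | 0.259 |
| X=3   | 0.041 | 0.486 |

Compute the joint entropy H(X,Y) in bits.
2.0301 bits

H(X,Y) = -Σ_{x,y} P(x,y) log₂ P(x,y). Per-cell terms -P(x,y)·log₂P(x,y):
  X=0: 0.37500, 0.03186
  X=1: 0.13305, 0.20434
  X=2: 0.08622, 0.50478
  X=3: 0.18894, 0.50591
Sum of the 8 terms: H(X,Y) = 2.0301 bits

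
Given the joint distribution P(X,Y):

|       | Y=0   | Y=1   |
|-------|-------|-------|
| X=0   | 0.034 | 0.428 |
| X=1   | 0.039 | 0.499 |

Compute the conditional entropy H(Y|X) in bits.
0.3770 bits

H(Y|X) = H(X,Y) - H(X)

H(X,Y) = -Σ_{x,y} P(x,y) log₂ P(x,y). Per-cell terms -P(x,y)·log₂P(x,y):
  X=0: 0.1659, 0.5240
  X=1: 0.1825, 0.5004
Sum of the 4 terms: H(X,Y) = 1.3728 bits

Marginal of X (row sums):
  P(X=0) = 0.034 + 0.428 = 0.462
  P(X=1) = 0.039 + 0.499 = 0.538
H(X) = -[0.462·log₂(0.462) + 0.538·log₂(0.538)]
  = 0.5147 + 0.4811 = 0.9958 bits

H(Y|X) = H(X,Y) - H(X) = 1.3728 - 0.9958 = 0.3770 bits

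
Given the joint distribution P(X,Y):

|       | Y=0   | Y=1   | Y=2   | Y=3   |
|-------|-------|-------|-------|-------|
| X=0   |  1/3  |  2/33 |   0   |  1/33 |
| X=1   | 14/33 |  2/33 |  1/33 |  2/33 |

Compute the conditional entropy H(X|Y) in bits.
0.9544 bits

H(X|Y) = H(X,Y) - H(Y)

H(X,Y) = -Σ_{x,y} P(x,y) log₂ P(x,y). Per-cell terms -P(x,y)·log₂P(x,y):
  X=0: 0.5283, 0.2451, 0.0000, 0.1529
  X=1: 0.5248, 0.2451, 0.1529, 0.2451
  (cells with P = 0 contribute 0)
Sum of the 8 terms: H(X,Y) = 2.0942 bits

Marginal of Y (column sums):
  P(Y=0) = 1/3 + 14/33 = 25/33
  P(Y=1) = 2/33 + 2/33 = 4/33
  P(Y=2) = 0 + 1/33 = 1/33
  P(Y=3) = 1/33 + 2/33 = 1/11
H(Y) = -[(25/33)·log₂(25/33) + (4/33)·log₂(4/33) + (1/33)·log₂(1/33) + (1/11)·log₂(1/11)]
  = 0.3034 + 0.3690 + 0.1529 + 0.3145 = 1.1398 bits

H(X|Y) = H(X,Y) - H(Y) = 2.0942 - 1.1398 = 0.9544 bits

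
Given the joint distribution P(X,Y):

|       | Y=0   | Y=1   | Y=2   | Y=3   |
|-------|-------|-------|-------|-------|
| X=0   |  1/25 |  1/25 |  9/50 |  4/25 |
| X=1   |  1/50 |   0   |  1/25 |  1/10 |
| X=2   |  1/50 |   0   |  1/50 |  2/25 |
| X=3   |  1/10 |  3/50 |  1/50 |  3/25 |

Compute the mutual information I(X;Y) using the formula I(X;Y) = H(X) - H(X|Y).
0.1914 bits

I(X;Y) = H(X) - H(X|Y)

Marginal of X (row sums):
  P(X=0) = 1/25 + 1/25 + 9/50 + 4/25 = 21/50
  P(X=1) = 1/50 + 0 + 1/25 + 1/10 = 4/25
  P(X=2) = 1/50 + 0 + 1/50 + 2/25 = 3/25
  P(X=3) = 1/10 + 3/50 + 1/50 + 3/25 = 3/10
H(X) = -[(21/50)·log₂(21/50) + (4/25)·log₂(4/25) + (3/25)·log₂(3/25) + (3/10)·log₂(3/10)]
  = 0.525646 + 0.423017 + 0.367067 + 0.521090 = 1.836820 bits

Marginal of Y (column sums):
  P(Y=0) = 1/25 + 1/50 + 1/50 + 1/10 = 9/50
  P(Y=1) = 1/25 + 0 + 0 + 3/50 = 1/10
  P(Y=2) = 9/50 + 1/25 + 1/50 + 1/50 = 13/50
  P(Y=3) = 4/25 + 1/10 + 2/25 + 3/25 = 23/50
H(X|Y) = Σ_y P(y)·H(X|Y=y):
  Y=0: P(Y=0) = 9/50, P(X|Y=0) = (2/9, 1/9, 1/9, 5/9) → H(X|Y=0) = 1.657743
  Y=1: P(Y=1) = 1/10, P(X|Y=1) = (2/5, 0, 0, 3/5) → H(X|Y=1) = 0.970951
  Y=2: P(Y=2) = 13/50, P(X|Y=2) = (9/13, 2/13, 1/13, 1/13) → H(X|Y=2) = 1.352030
  Y=3: P(Y=3) = 23/50, P(X|Y=3) = (8/23, 5/23, 4/23, 6/23) → H(X|Y=3) = 1.953153
H(X|Y) = (9/50)·1.657743 + (1/10)·0.970951 + (13/50)·1.352030 + (23/50)·1.953153 = 1.645467 bits

I(X;Y) = H(X) - H(X|Y) = 1.836820 - 1.645467 = 0.1914 bits

Cross-check via I(X;Y) = H(X) + H(Y) - H(X,Y): computing H(Y) from the column sums and H(X,Y) from the 16 cells in the same way gives H(Y) = 1.798124 bits and H(X,Y) = 3.443591 bits, so
I(X;Y) = 1.836820 + 1.798124 - 3.443591 = 0.1914 bits ✓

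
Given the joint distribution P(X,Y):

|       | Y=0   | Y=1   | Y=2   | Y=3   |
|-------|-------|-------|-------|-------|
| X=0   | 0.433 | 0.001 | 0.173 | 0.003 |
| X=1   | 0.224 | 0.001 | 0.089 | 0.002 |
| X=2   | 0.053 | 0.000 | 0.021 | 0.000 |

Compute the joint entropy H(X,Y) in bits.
2.1595 bits

H(X,Y) = -Σ_{x,y} P(x,y) log₂ P(x,y). Per-cell terms -P(x,y)·log₂P(x,y):
  X=0: 0.5229, 0.0100, 0.4379, 0.0251
  X=1: 0.4835, 0.0100, 0.3106, 0.0179
  X=2: 0.2246, 0.0000, 0.1170, 0.0000
  (cells with P = 0 contribute 0)
Sum of the 12 terms: H(X,Y) = 2.1595 bits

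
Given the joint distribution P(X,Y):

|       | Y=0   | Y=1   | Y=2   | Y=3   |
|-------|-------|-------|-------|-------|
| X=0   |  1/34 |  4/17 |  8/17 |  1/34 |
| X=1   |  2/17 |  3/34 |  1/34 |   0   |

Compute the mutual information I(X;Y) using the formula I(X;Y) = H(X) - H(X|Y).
0.2461 bits

I(X;Y) = H(X) - H(X|Y)

Marginal of X (row sums):
  P(X=0) = 1/34 + 4/17 + 8/17 + 1/34 = 13/17
  P(X=1) = 2/17 + 3/34 + 1/34 + 0 = 4/17
H(X) = -[(13/17)·log₂(13/17) + (4/17)·log₂(4/17)]
  = 0.29596 + 0.49117 = 0.78713 bits

Marginal of Y (column sums):
  P(Y=0) = 1/34 + 2/17 = 5/34
  P(Y=1) = 4/17 + 3/34 = 11/34
  P(Y=2) = 8/17 + 1/34 = 1/2
  P(Y=3) = 1/34 + 0 = 1/34
H(X|Y) = Σ_y P(y)·H(X|Y=y):
  Y=0: P(Y=0) = 5/34, P(X|Y=0) = (1/5, 4/5) → H(X|Y=0) = 0.72193
  Y=1: P(Y=1) = 11/34, P(X|Y=1) = (8/11, 3/11) → H(X|Y=1) = 0.84535
  Y=2: P(Y=2) = 1/2, P(X|Y=2) = (16/17, 1/17) → H(X|Y=2) = 0.32276
  Y=3: P(Y=3) = 1/34, P(X|Y=3) = (1, 0) → H(X|Y=3) = 0.00000
H(X|Y) = (5/34)·0.72193 + (11/34)·0.84535 + (1/2)·0.32276 + (1/34)·0.00000 = 0.54104 bits

I(X;Y) = H(X) - H(X|Y) = 0.78713 - 0.54104 = 0.2461 bits

Cross-check via I(X;Y) = H(X) + H(Y) - H(X,Y): computing H(Y) from the column sums and H(X,Y) from the 8 cells in the same way gives H(Y) = 1.58304 bits and H(X,Y) = 2.12408 bits, so
I(X;Y) = 0.78713 + 1.58304 - 2.12408 = 0.2461 bits ✓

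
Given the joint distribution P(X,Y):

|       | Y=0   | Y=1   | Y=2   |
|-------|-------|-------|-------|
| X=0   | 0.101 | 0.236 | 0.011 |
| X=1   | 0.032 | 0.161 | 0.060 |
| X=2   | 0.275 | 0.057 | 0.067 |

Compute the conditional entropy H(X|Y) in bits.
1.2937 bits

H(X|Y) = H(X,Y) - H(Y)

H(X,Y) = -Σ_{x,y} P(x,y) log₂ P(x,y). Per-cell terms -P(x,y)·log₂P(x,y):
  X=0: 0.33406, 0.49162, 0.07157
  X=1: 0.15891, 0.42421, 0.24353
  X=2: 0.51219, 0.23557, 0.26128
Sum of the 9 terms: H(X,Y) = 2.7329 bits

Marginal of Y (column sums):
  P(Y=0) = 0.101 + 0.032 + 0.275 = 0.408
  P(Y=1) = 0.236 + 0.161 + 0.057 = 0.454
  P(Y=2) = 0.011 + 0.060 + 0.067 = 0.138
H(Y) = -[0.408·log₂(0.408) + 0.454·log₂(0.454) + 0.138·log₂(0.138)]
  = 0.52769 + 0.51721 + 0.39430 = 1.4392 bits

H(X|Y) = H(X,Y) - H(Y) = 2.7329 - 1.4392 = 1.2937 bits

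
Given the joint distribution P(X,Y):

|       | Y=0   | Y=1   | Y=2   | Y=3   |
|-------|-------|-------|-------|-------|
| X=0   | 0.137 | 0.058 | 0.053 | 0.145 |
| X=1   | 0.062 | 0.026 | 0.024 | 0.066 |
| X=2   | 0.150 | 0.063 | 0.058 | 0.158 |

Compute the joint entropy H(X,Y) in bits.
3.3539 bits

H(X,Y) = -Σ_{x,y} P(x,y) log₂ P(x,y). Per-cell terms -P(x,y)·log₂P(x,y):
  X=0: 0.39288, 0.23825, 0.22461, 0.40395
  X=1: 0.24872, 0.13690, 0.12914, 0.25881
  X=2: 0.41054, 0.25128, 0.23825, 0.42060
Sum of the 12 terms: H(X,Y) = 3.3539 bits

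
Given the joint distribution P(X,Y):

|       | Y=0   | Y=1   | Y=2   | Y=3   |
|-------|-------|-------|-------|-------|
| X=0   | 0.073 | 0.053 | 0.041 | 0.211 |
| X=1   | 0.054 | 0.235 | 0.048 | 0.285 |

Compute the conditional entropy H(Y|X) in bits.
1.6510 bits

H(Y|X) = H(X,Y) - H(X)

H(X,Y) = -Σ_{x,y} P(x,y) log₂ P(x,y). Per-cell terms -P(x,y)·log₂P(x,y):
  X=0: 0.27565, 0.22461, 0.18894, 0.47363
  X=1: 0.22739, 0.49098, 0.21028, 0.51613
Sum of the 8 terms: H(X,Y) = 2.6076 bits

Marginal of X (row sums):
  P(X=0) = 0.073 + 0.053 + 0.041 + 0.211 = 0.378
  P(X=1) = 0.054 + 0.235 + 0.048 + 0.285 = 0.622
H(X) = -[0.378·log₂(0.378) + 0.622·log₂(0.622)]
  = 0.53054 + 0.42608 = 0.9566 bits

H(Y|X) = H(X,Y) - H(X) = 2.6076 - 0.9566 = 1.6510 bits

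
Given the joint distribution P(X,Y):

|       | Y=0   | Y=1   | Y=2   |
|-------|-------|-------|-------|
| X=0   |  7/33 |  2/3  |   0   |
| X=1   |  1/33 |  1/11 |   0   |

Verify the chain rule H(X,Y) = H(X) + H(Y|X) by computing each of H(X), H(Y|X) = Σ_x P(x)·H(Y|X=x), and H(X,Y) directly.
H(X) = 0.5328 bits, H(Y|X) = 0.7990 bits, H(X,Y) = 1.3319 bits

Marginal of X (row sums):
  P(X=0) = 7/33 + 2/3 + 0 = 29/33
  P(X=1) = 1/33 + 1/11 + 0 = 4/33
H(X) = -[(29/33)·log₂(29/33) + (4/33)·log₂(4/33)]
  = 0.1638 + 0.3690 = 0.5328 bits

H(Y|X) = Σ_x P(x)·H(Y|X=x):
  X=0: P(X=0) = 29/33, P(Y|X=0) = (7/29, 22/29, 0) → H(Y|X=0) = 0.7973
  X=1: P(X=1) = 4/33, P(Y|X=1) = (1/4, 3/4, 0) → H(Y|X=1) = 0.8113
H(Y|X) = (29/33)·0.7973 + (4/33)·0.8113 = 0.7990 bits

H(X,Y) = -Σ_{x,y} P(x,y) log₂ P(x,y). Per-cell terms -P(x,y)·log₂P(x,y):
  X=0: 0.4745, 0.3900, 0.0000
  X=1: 0.1529, 0.3145, 0.0000
  (cells with P = 0 contribute 0)
Sum of the 6 terms: H(X,Y) = 1.3319 bits

Chain rule check:
  H(X) + H(Y|X) = 0.5328 + 0.7990 = 1.3318 bits
  H(X,Y) = 1.3319 bits
✓ Chain rule verified (Δ = 0.0001 is 4-dp rounding noise: each of the three values was rounded independently).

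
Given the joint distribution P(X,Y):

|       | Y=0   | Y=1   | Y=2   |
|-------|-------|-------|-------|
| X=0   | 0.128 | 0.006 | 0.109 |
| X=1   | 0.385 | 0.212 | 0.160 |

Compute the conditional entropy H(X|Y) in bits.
0.7174 bits

H(X|Y) = H(X,Y) - H(Y)

H(X,Y) = -Σ_{x,y} P(x,y) log₂ P(x,y). Per-cell terms -P(x,y)·log₂P(x,y):
  X=0: 0.37962, 0.04428, 0.34854
  X=1: 0.53017, 0.47443, 0.42302
Sum of the 6 terms: H(X,Y) = 2.20006 bits

Marginal of Y (column sums):
  P(Y=0) = 0.128 + 0.385 = 0.513
  P(Y=1) = 0.006 + 0.212 = 0.218
  P(Y=2) = 0.109 + 0.160 = 0.269
H(Y) = -[0.513·log₂(0.513) + 0.218·log₂(0.218) + 0.269·log₂(0.269)]
  = 0.49400 + 0.47908 + 0.50957 = 1.48265 bits

H(X|Y) = H(X,Y) - H(Y) = 2.20006 - 1.48265 = 0.7174 bits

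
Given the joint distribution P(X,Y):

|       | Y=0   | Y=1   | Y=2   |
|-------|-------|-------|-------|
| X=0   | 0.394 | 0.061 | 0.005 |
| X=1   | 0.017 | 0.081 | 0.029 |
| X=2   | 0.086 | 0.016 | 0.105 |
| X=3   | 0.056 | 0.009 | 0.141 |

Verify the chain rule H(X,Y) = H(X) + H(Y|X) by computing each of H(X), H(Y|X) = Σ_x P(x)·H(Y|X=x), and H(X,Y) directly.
H(X) = 1.8333 bits, H(Y|X) = 0.9560 bits, H(X,Y) = 2.7893 bits

Marginal of X (row sums):
  P(X=0) = 0.394 + 0.061 + 0.005 = 0.460
  P(X=1) = 0.017 + 0.081 + 0.029 = 0.127
  P(X=2) = 0.086 + 0.016 + 0.105 = 0.207
  P(X=3) = 0.056 + 0.009 + 0.141 = 0.206
H(X) = -[0.460·log₂(0.460) + 0.127·log₂(0.127) + 0.207·log₂(0.207) + 0.206·log₂(0.206)]
  = 0.5153 + 0.3781 + 0.4704 + 0.4695 = 1.8333 bits

H(Y|X) = Σ_x P(x)·H(Y|X=x):
  X=0: P(X=0) = 0.460, P(Y|X=0) = (197/230, 61/460, 1/92) → H(Y|X=0) = 0.6488
  X=1: P(X=1) = 0.127, P(Y|X=1) = (17/127, 81/127, 29/127) → H(Y|X=1) = 1.2887
  X=2: P(X=2) = 0.207, P(Y|X=2) = (86/207, 16/207, 35/69) → H(Y|X=2) = 1.3087
  X=3: P(X=3) = 0.206, P(Y|X=3) = (28/103, 9/206, 141/206) → H(Y|X=3) = 1.0825
H(Y|X) = 0.460·0.6488 + 0.127·1.2887 + 0.207·1.3087 + 0.206·1.0825 = 0.9560 bits

H(X,Y) = -Σ_{x,y} P(x,y) log₂ P(x,y). Per-cell terms -P(x,y)·log₂P(x,y):
  X=0: 0.5294, 0.2461, 0.0382
  X=1: 0.0999, 0.2937, 0.1481
  X=2: 0.3044, 0.0955, 0.3414
  X=3: 0.2329, 0.0612, 0.3985
Sum of the 12 terms: H(X,Y) = 2.7893 bits

Chain rule check:
  H(X) + H(Y|X) = 1.8333 + 0.9560 = 2.7893 bits
  H(X,Y) = 2.7893 bits
✓ Chain rule verified.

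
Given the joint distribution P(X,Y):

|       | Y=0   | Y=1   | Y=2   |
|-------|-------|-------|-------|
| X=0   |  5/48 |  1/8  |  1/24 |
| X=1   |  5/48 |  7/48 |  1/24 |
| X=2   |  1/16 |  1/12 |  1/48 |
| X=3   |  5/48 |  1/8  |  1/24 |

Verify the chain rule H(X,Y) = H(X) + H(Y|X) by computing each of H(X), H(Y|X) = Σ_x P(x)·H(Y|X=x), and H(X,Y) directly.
H(X) = 1.9701 bits, H(Y|X) = 1.4429 bits, H(X,Y) = 3.4130 bits

Marginal of X (row sums):
  P(X=0) = 5/48 + 1/8 + 1/24 = 13/48
  P(X=1) = 5/48 + 7/48 + 1/24 = 7/24
  P(X=2) = 1/16 + 1/12 + 1/48 = 1/6
  P(X=3) = 5/48 + 1/8 + 1/24 = 13/48
H(X) = -[(13/48)·log₂(13/48) + (7/24)·log₂(7/24) + (1/6)·log₂(1/6) + (13/48)·log₂(13/48)]
  = 0.51039 + 0.51847 + 0.43083 + 0.51039 = 1.9701 bits

H(Y|X) = Σ_x P(x)·H(Y|X=x):
  X=0: P(X=0) = 13/48, P(Y|X=0) = (5/13, 6/13, 2/13) → H(Y|X=0) = 1.46048
  X=1: P(X=1) = 7/24, P(Y|X=1) = (5/14, 1/2, 1/7) → H(Y|X=1) = 1.43156
  X=2: P(X=2) = 1/6, P(Y|X=2) = (3/8, 1/2, 1/8) → H(Y|X=2) = 1.40564
  X=3: P(X=3) = 13/48, P(Y|X=3) = (5/13, 6/13, 2/13) → H(Y|X=3) = 1.46048
H(Y|X) = (13/48)·1.46048 + (7/24)·1.43156 + (1/6)·1.40564 + (13/48)·1.46048 = 1.4429 bits

H(X,Y) = -Σ_{x,y} P(x,y) log₂ P(x,y). Per-cell terms -P(x,y)·log₂P(x,y):
  X=0: 0.33990, 0.37500, 0.19104
  X=1: 0.33990, 0.40507, 0.19104
  X=2: 0.25000, 0.29875, 0.11635
  X=3: 0.33990, 0.37500, 0.19104
Sum of the 12 terms: H(X,Y) = 3.4130 bits

Chain rule check:
  H(X) + H(Y|X) = 1.9701 + 1.4429 = 3.4130 bits
  H(X,Y) = 3.4130 bits
✓ Chain rule verified.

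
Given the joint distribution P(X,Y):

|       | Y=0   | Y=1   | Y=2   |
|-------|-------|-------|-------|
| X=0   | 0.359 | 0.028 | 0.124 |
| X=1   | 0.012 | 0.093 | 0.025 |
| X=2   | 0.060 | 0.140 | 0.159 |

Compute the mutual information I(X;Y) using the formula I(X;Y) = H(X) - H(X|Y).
0.3214 bits

I(X;Y) = H(X) - H(X|Y)

Marginal of X (row sums):
  P(X=0) = 0.359 + 0.028 + 0.124 = 0.511
  P(X=1) = 0.012 + 0.093 + 0.025 = 0.130
  P(X=2) = 0.060 + 0.140 + 0.159 = 0.359
H(X) = -[0.511·log₂(0.511) + 0.130·log₂(0.130) + 0.359·log₂(0.359)]
  = 0.4950 + 0.3826 + 0.5306 = 1.4082 bits

Marginal of Y (column sums):
  P(Y=0) = 0.359 + 0.012 + 0.060 = 0.431
  P(Y=1) = 0.028 + 0.093 + 0.140 = 0.261
  P(Y=2) = 0.124 + 0.025 + 0.159 = 0.308
H(X|Y) = Σ_y P(y)·H(X|Y=y):
  Y=0: P(Y=0) = 0.431, P(X|Y=0) = (359/431, 12/431, 60/431) → H(X|Y=0) = 0.7595
  Y=1: P(Y=1) = 0.261, P(X|Y=1) = (28/261, 31/87, 140/261) → H(X|Y=1) = 1.3580
  Y=2: P(Y=2) = 0.308, P(X|Y=2) = (31/77, 25/308, 159/308) → H(X|Y=2) = 1.3150
H(X|Y) = 0.431·0.7595 + 0.261·1.3580 + 0.308·1.3150 = 1.0868 bits

I(X;Y) = H(X) - H(X|Y) = 1.4082 - 1.0868 = 0.3214 bits

Cross-check via I(X;Y) = H(X) + H(Y) - H(X,Y): computing H(Y) from the column sums and H(X,Y) from the 9 cells in the same way gives H(Y) = 1.5524 bits and H(X,Y) = 2.6392 bits, so
I(X;Y) = 1.4082 + 1.5524 - 2.6392 = 0.3214 bits ✓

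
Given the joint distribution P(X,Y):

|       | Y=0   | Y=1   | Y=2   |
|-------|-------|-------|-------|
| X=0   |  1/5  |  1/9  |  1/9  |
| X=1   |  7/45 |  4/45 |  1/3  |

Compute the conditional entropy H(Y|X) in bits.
1.4426 bits

H(Y|X) = H(X,Y) - H(X)

H(X,Y) = -Σ_{x,y} P(x,y) log₂ P(x,y). Per-cell terms -P(x,y)·log₂P(x,y):
  X=0: 0.4644, 0.3522, 0.3522
  X=1: 0.4176, 0.3104, 0.5283
Sum of the 6 terms: H(X,Y) = 2.4251 bits

Marginal of X (row sums):
  P(X=0) = 1/5 + 1/9 + 1/9 = 19/45
  P(X=1) = 7/45 + 4/45 + 1/3 = 26/45
H(X) = -[(19/45)·log₂(19/45) + (26/45)·log₂(26/45)]
  = 0.5252 + 0.4573 = 0.9825 bits

H(Y|X) = H(X,Y) - H(X) = 2.4251 - 0.9825 = 1.4426 bits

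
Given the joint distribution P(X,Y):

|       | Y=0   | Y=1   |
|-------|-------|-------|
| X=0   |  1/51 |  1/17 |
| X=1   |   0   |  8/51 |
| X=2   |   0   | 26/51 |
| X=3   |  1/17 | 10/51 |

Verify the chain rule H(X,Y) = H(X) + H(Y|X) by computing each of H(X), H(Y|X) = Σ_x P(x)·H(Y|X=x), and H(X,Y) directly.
H(X) = 1.7054 bits, H(Y|X) = 0.2623 bits, H(X,Y) = 1.9677 bits

Marginal of X (row sums):
  P(X=0) = 1/51 + 1/17 = 4/51
  P(X=1) = 0 + 8/51 = 8/51
  P(X=2) = 0 + 26/51 = 26/51
  P(X=3) = 1/17 + 10/51 = 13/51
H(X) = -[(4/51)·log₂(4/51) + (8/51)·log₂(8/51) + (26/51)·log₂(26/51) + (13/51)·log₂(13/51)]
  = 0.28803 + 0.41920 + 0.49552 + 0.50266 = 1.7054 bits

H(Y|X) = Σ_x P(x)·H(Y|X=x):
  X=0: P(X=0) = 4/51, P(Y|X=0) = (1/4, 3/4) → H(Y|X=0) = 0.81128
  X=1: P(X=1) = 8/51, P(Y|X=1) = (0, 1) → H(Y|X=1) = 0.00000
  X=2: P(X=2) = 26/51, P(Y|X=2) = (0, 1) → H(Y|X=2) = 0.00000
  X=3: P(X=3) = 13/51, P(Y|X=3) = (3/13, 10/13) → H(Y|X=3) = 0.77935
H(Y|X) = (4/51)·0.81128 + (8/51)·0.00000 + (26/51)·0.00000 + (13/51)·0.77935 = 0.2623 bits

H(X,Y) = -Σ_{x,y} P(x,y) log₂ P(x,y). Per-cell terms -P(x,y)·log₂P(x,y):
  X=0: 0.11122, 0.24044
  X=1: 0.00000, 0.41920
  X=2: 0.00000, 0.49552
  X=3: 0.24044, 0.46088
  (cells with P = 0 contribute 0)
Sum of the 8 terms: H(X,Y) = 1.9677 bits

Chain rule check:
  H(X) + H(Y|X) = 1.7054 + 0.2623 = 1.9677 bits
  H(X,Y) = 1.9677 bits
✓ Chain rule verified.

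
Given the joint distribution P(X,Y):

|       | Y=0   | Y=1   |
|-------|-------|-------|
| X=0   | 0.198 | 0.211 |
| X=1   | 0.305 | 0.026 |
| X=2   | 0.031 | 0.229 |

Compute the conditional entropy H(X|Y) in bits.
1.2413 bits

H(X|Y) = H(X,Y) - H(Y)

H(X,Y) = -Σ_{x,y} P(x,y) log₂ P(x,y). Per-cell terms -P(x,y)·log₂P(x,y):
  X=0: 0.46261, 0.47363
  X=1: 0.52250, 0.13690
  X=2: 0.15536, 0.48699
Sum of the 6 terms: H(X,Y) = 2.2380 bits

Marginal of Y (column sums):
  P(Y=0) = 0.198 + 0.305 + 0.031 = 0.534
  P(Y=1) = 0.211 + 0.026 + 0.229 = 0.466
H(Y) = -[0.534·log₂(0.534) + 0.466·log₂(0.466)]
  = 0.48332 + 0.51334 = 0.9967 bits

H(X|Y) = H(X,Y) - H(Y) = 2.2380 - 0.9967 = 1.2413 bits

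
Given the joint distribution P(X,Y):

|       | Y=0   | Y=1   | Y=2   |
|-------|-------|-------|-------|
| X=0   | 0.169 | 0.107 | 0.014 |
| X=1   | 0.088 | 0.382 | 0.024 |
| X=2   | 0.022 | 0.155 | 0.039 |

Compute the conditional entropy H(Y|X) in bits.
1.0552 bits

H(Y|X) = H(X,Y) - H(X)

H(X,Y) = -Σ_{x,y} P(x,y) log₂ P(x,y). Per-cell terms -P(x,y)·log₂P(x,y):
  X=0: 0.4335, 0.3450, 0.0862
  X=1: 0.3086, 0.5304, 0.1291
  X=2: 0.1211, 0.4169, 0.1825
Sum of the 9 terms: H(X,Y) = 2.5533 bits

Marginal of X (row sums):
  P(X=0) = 0.169 + 0.107 + 0.014 = 0.290
  P(X=1) = 0.088 + 0.382 + 0.024 = 0.494
  P(X=2) = 0.022 + 0.155 + 0.039 = 0.216
H(X) = -[0.290·log₂(0.290) + 0.494·log₂(0.494) + 0.216·log₂(0.216)]
  = 0.5179 + 0.5026 + 0.4776 = 1.4981 bits

H(Y|X) = H(X,Y) - H(X) = 2.5533 - 1.4981 = 1.0552 bits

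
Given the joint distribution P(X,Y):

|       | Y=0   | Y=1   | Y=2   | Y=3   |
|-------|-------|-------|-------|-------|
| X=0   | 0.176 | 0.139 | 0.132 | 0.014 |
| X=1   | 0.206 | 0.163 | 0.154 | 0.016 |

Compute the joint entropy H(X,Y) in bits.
2.7159 bits

H(X,Y) = -Σ_{x,y} P(x,y) log₂ P(x,y). Per-cell terms -P(x,y)·log₂P(x,y):
  X=0: 0.44112, 0.39571, 0.38562, 0.08622
  X=1: 0.46953, 0.42658, 0.41565, 0.09545
Sum of the 8 terms: H(X,Y) = 2.7159 bits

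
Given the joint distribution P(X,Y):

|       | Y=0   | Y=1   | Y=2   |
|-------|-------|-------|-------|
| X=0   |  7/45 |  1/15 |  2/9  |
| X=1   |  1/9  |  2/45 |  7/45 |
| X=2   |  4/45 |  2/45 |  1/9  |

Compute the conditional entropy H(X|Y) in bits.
1.5392 bits

H(X|Y) = H(X,Y) - H(Y)

H(X,Y) = -Σ_{x,y} P(x,y) log₂ P(x,y). Per-cell terms -P(x,y)·log₂P(x,y):
  X=0: 0.4175886, 0.2604594, 0.4822056
  X=1: 0.3522139, 0.1996379, 0.4175886
  X=2: 0.3103869, 0.1996379, 0.3522139
Sum of the 9 terms: H(X,Y) = 2.991933 bits

Marginal of Y (column sums):
  P(Y=0) = 7/45 + 1/9 + 4/45 = 16/45
  P(Y=1) = 1/15 + 2/45 + 2/45 = 7/45
  P(Y=2) = 2/9 + 7/45 + 1/9 = 22/45
H(Y) = -[(16/45)·log₂(16/45) + (7/45)·log₂(7/45) + (22/45)·log₂(22/45)]
  = 0.5304367 + 0.4175886 + 0.5047394 = 1.452765 bits

H(X|Y) = H(X,Y) - H(Y) = 2.991933 - 1.452765 = 1.5392 bits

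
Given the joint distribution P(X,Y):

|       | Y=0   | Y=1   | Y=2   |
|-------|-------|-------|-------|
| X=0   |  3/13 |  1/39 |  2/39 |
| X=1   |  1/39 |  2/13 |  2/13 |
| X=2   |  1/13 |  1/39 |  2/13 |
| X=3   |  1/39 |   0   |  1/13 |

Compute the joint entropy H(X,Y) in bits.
3.0657 bits

H(X,Y) = -Σ_{x,y} P(x,y) log₂ P(x,y). Per-cell terms -P(x,y)·log₂P(x,y):
  X=0: 0.4882, 0.1355, 0.2198
  X=1: 0.1355, 0.4155, 0.4155
  X=2: 0.2846, 0.1355, 0.4155
  X=3: 0.1355, 0.0000, 0.2846
  (cells with P = 0 contribute 0)
Sum of the 12 terms: H(X,Y) = 3.0657 bits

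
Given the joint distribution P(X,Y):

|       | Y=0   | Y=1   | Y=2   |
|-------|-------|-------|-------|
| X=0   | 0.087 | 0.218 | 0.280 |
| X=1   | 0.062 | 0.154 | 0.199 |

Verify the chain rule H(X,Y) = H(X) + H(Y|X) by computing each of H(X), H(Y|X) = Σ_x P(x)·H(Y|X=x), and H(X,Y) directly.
H(X) = 0.9791 bits, H(Y|X) = 1.4486 bits, H(X,Y) = 2.4277 bits

Marginal of X (row sums):
  P(X=0) = 0.087 + 0.218 + 0.280 = 0.585
  P(X=1) = 0.062 + 0.154 + 0.199 = 0.415
H(X) = -[0.585·log₂(0.585) + 0.415·log₂(0.415)]
  = 0.452493 + 0.526559 = 0.9791 bits

H(Y|X) = Σ_x P(x)·H(Y|X=x):
  X=0: P(X=0) = 0.585, P(Y|X=0) = (29/195, 218/585, 56/117) → H(Y|X=0) = 1.448362
  X=1: P(X=1) = 0.415, P(Y|X=1) = (62/415, 154/415, 199/415) → H(Y|X=1) = 1.448935
H(Y|X) = 0.585·1.448362 + 0.415·1.448935 = 1.4486 bits

H(X,Y) = -Σ_{x,y} P(x,y) log₂ P(x,y). Per-cell terms -P(x,y)·log₂P(x,y):
  X=0: 0.306487, 0.479077, 0.514220
  X=1: 0.248718, 0.415646, 0.463503
Sum of the 6 terms: H(X,Y) = 2.4277 bits

Chain rule check:
  H(X) + H(Y|X) = 0.9791 + 1.4486 = 2.4277 bits
  H(X,Y) = 2.4277 bits
✓ Chain rule verified.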